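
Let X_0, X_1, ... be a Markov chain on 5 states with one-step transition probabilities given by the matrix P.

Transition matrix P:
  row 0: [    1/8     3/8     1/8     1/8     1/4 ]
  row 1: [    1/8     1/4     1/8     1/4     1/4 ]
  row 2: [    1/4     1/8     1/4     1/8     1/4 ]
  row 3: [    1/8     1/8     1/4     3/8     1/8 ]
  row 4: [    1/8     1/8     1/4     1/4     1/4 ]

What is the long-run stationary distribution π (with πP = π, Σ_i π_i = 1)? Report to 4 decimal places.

π = [0.1510, 0.1860, 0.2079, 0.2344, 0.2207]

Balance equations π_j = Σ_i π_i·P[i][j]:
  π_0 = 1/8·π_0 + 1/8·π_1 + 1/4·π_2 + 1/8·π_3 + 1/8·π_4
  π_1 = 3/8·π_0 + 1/4·π_1 + 1/8·π_2 + 1/8·π_3 + 1/8·π_4
  π_2 = 1/8·π_0 + 1/8·π_1 + 1/4·π_2 + 1/4·π_3 + 1/4·π_4
  π_3 = 1/8·π_0 + 1/4·π_1 + 1/8·π_2 + 3/8·π_3 + 1/4·π_4
  normalize: π_0 + π_1 + π_2 + π_3 + π_4 = 1
Solving the linear system gives exactly π = [69/457, 85/457, 95/457, 750/3199, 706/3199].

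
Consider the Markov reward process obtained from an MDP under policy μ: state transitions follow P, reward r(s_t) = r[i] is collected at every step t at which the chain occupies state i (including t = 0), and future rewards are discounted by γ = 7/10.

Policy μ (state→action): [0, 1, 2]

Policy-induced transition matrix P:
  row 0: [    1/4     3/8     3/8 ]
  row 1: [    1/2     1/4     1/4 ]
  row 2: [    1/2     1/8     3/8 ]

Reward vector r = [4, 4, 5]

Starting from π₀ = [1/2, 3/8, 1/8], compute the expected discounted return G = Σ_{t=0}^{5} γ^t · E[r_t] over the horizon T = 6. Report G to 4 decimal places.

t=0: π = [0.5000, 0.3750, 0.1250], E[r] = 4.1250, γ^t·E[r] = 4.125000, running G = 4.125000
t=1: π = [0.3750, 0.2969, 0.3281], E[r] = 4.3281, γ^t·E[r] = 3.029688, running G = 7.154688
t=2: π = [0.4063, 0.2559, 0.3379], E[r] = 4.3379, γ^t·E[r] = 2.125566, running G = 9.280254
t=3: π = [0.3984, 0.2585, 0.3430], E[r] = 4.3430, γ^t·E[r] = 1.489655, running G = 10.769909
t=4: π = [0.4004, 0.2569, 0.3427], E[r] = 4.3427, γ^t·E[r] = 1.042678, running G = 11.812587
t=5: π = [0.3999, 0.2572, 0.3429], E[r] = 4.3429, γ^t·E[r] = 0.729909, running G = 12.542495

G = 12.5425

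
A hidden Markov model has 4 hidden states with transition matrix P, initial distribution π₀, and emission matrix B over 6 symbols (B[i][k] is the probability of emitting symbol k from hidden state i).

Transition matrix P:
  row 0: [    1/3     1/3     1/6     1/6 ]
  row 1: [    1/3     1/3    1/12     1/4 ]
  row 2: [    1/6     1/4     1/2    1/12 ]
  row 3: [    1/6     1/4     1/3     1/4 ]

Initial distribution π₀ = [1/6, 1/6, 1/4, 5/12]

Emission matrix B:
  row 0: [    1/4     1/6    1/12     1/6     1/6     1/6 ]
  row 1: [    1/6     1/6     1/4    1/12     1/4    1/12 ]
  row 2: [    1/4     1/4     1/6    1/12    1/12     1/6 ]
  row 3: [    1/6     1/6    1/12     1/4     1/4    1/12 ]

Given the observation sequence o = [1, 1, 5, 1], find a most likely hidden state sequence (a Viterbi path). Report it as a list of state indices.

path = [2, 2, 2, 2]

t=0: δ = [2.778e-02, 2.778e-02, 6.250e-02, 6.944e-02]  (obs o_0=1)
t=1: δ = [1.929e-03, 2.894e-03, 7.812e-03, 2.894e-03]  ψ = [3, 3, 2, 3]  (obs o_1=1)
t=2: δ = [2.170e-04, 1.628e-04, 6.510e-04, 6.028e-05]  ψ = [2, 2, 2, 1]  (obs o_2=5)
t=3: δ = [1.808e-05, 2.713e-05, 8.138e-05, 9.042e-06]  ψ = [2, 2, 2, 2]  (obs o_3=1)
backtrack: best end state = 2; path = [2, 2, 2, 2]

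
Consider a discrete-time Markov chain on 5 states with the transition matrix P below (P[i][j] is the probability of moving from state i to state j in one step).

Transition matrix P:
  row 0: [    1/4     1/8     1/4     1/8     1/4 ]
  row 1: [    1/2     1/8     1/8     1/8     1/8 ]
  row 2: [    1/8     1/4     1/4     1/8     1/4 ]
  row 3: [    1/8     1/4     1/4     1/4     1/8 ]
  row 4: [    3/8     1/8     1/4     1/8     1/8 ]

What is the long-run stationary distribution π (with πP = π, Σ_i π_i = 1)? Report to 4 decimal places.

π = [0.2698, 0.1714, 0.2286, 0.1429, 0.1873]

Balance equations π_j = Σ_i π_i·P[i][j]:
  π_0 = 1/4·π_0 + 1/2·π_1 + 1/8·π_2 + 1/8·π_3 + 3/8·π_4
  π_1 = 1/8·π_0 + 1/8·π_1 + 1/4·π_2 + 1/4·π_3 + 1/8·π_4
  π_2 = 1/4·π_0 + 1/8·π_1 + 1/4·π_2 + 1/4·π_3 + 1/4·π_4
  π_3 = 1/8·π_0 + 1/8·π_1 + 1/8·π_2 + 1/4·π_3 + 1/8·π_4
  normalize: π_0 + π_1 + π_2 + π_3 + π_4 = 1
Solving the linear system gives exactly π = [17/63, 6/35, 8/35, 1/7, 59/315].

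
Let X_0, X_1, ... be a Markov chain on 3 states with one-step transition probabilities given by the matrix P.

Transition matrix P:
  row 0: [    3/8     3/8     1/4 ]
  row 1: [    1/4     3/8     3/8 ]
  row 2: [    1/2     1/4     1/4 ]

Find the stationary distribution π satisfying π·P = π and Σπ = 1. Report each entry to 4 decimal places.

π = [0.3692, 0.3385, 0.2923]

Balance equations π_j = Σ_i π_i·P[i][j]:
  π_0 = 3/8·π_0 + 1/4·π_1 + 1/2·π_2
  π_1 = 3/8·π_0 + 3/8·π_1 + 1/4·π_2
  normalize: π_0 + π_1 + π_2 = 1
Solving the linear system gives exactly π = [24/65, 22/65, 19/65].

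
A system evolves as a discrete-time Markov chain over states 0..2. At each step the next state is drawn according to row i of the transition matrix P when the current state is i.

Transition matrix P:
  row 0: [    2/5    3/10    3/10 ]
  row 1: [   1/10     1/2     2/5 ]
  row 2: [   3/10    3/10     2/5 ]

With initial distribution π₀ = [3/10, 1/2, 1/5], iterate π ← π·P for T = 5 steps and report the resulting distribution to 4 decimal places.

π = [0.2499, 0.3750, 0.3750]

t=0: π = [0.3000, 0.5000, 0.2000]
t=1: π = [0.2300, 0.4000, 0.3700]
t=2: π = [0.2430, 0.3800, 0.3770]
t=3: π = [0.2483, 0.3760, 0.3757]
t=4: π = [0.2496, 0.3752, 0.3752]
t=5: π = [0.2499, 0.3750, 0.3750]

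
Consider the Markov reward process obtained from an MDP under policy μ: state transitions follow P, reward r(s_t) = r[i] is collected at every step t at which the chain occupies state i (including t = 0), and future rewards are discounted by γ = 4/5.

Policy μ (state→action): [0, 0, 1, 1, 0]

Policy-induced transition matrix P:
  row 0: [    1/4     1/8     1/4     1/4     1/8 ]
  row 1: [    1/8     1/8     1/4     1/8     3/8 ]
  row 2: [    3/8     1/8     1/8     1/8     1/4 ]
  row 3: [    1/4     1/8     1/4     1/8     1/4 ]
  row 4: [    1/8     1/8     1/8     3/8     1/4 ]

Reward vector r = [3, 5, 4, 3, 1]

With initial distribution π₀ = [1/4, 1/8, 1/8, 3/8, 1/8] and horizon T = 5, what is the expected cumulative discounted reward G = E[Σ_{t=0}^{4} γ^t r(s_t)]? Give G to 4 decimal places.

t=0: π = [0.2500, 0.1250, 0.1250, 0.3750, 0.1250], E[r] = 3.1250, γ^t·E[r] = 3.125000, running G = 3.125000
t=1: π = [0.2344, 0.1250, 0.2188, 0.1875, 0.2344], E[r] = 3.0000, γ^t·E[r] = 2.400000, running G = 5.525000
t=2: π = [0.2324, 0.1250, 0.1934, 0.2129, 0.2363], E[r] = 2.9707, γ^t·E[r] = 1.901250, running G = 7.426250
t=3: π = [0.2290, 0.1250, 0.1963, 0.2131, 0.2366], E[r] = 2.9731, γ^t·E[r] = 1.522250, running G = 8.948500
t=4: π = [0.2293, 0.1250, 0.1959, 0.2128, 0.2370], E[r] = 2.9719, γ^t·E[r] = 1.217288, running G = 10.165788

G = 10.1658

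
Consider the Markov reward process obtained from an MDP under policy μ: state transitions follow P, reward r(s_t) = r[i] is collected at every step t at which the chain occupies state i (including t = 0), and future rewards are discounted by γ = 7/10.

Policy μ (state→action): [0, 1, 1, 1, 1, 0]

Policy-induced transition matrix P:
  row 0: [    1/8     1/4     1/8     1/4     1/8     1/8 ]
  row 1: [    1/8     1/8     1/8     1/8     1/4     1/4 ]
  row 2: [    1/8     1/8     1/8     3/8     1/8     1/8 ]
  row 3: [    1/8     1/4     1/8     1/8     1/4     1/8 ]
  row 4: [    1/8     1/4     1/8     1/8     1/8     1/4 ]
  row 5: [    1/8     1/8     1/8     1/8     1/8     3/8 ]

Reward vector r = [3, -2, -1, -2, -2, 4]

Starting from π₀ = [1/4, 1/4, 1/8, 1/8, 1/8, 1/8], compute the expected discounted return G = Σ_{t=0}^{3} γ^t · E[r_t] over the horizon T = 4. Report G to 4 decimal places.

G = 0.1735

t=0: π = [0.2500, 0.2500, 0.1250, 0.1250, 0.1250, 0.1250], E[r] = 0.1250, γ^t·E[r] = 0.125000, running G = 0.125000
t=1: π = [0.1250, 0.1875, 0.1250, 0.1875, 0.1719, 0.2031], E[r] = -0.0313, γ^t·E[r] = -0.021875, running G = 0.103125
t=2: π = [0.1250, 0.1855, 0.1250, 0.1719, 0.1719, 0.2207], E[r] = 0.0742, γ^t·E[r] = 0.036367, running G = 0.139492
t=3: π = [0.1250, 0.1836, 0.1250, 0.1719, 0.1697, 0.2249], E[r] = 0.0991, γ^t·E[r] = 0.033999, running G = 0.173491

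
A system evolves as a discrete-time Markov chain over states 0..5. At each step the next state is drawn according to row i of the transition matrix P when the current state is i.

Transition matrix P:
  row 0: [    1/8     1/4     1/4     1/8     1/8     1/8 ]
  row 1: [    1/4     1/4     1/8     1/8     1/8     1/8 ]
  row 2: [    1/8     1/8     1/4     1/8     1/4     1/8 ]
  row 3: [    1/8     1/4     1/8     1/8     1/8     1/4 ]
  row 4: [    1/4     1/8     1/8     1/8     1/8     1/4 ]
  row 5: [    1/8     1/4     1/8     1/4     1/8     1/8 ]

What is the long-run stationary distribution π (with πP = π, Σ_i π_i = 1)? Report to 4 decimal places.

π = [0.1696, 0.2109, 0.1671, 0.1452, 0.1459, 0.1614]

Balance equations π_j = Σ_i π_i·P[i][j]:
  π_0 = 1/8·π_0 + 1/4·π_1 + 1/8·π_2 + 1/8·π_3 + 1/4·π_4 + 1/8·π_5
  π_1 = 1/4·π_0 + 1/4·π_1 + 1/8·π_2 + 1/4·π_3 + 1/8·π_4 + 1/4·π_5
  π_2 = 1/4·π_0 + 1/8·π_1 + 1/4·π_2 + 1/8·π_3 + 1/8·π_4 + 1/8·π_5
  π_3 = 1/8·π_0 + 1/8·π_1 + 1/8·π_2 + 1/8·π_3 + 1/8·π_4 + 1/4·π_5
  π_4 = 1/8·π_0 + 1/8·π_1 + 1/4·π_2 + 1/8·π_3 + 1/8·π_4 + 1/8·π_5
  normalize: π_0 + π_1 + π_2 + π_3 + π_4 + π_5 = 1
Solving the linear system gives exactly π = [608/3585, 252/1195, 599/3585, 4684/32265, 523/3585, 5207/32265].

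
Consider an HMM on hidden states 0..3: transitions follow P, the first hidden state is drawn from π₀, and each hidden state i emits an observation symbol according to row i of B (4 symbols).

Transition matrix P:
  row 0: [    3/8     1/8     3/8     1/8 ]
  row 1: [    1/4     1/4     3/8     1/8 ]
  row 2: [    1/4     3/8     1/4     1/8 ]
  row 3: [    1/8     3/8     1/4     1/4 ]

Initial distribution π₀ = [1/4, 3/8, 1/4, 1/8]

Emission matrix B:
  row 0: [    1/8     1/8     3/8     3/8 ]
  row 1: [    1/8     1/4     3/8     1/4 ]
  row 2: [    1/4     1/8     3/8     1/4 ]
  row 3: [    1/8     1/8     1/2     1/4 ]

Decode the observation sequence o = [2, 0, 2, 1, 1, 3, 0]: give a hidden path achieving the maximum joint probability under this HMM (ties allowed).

t=0: δ = [9.375e-02, 1.406e-01, 9.375e-02, 6.250e-02]  (obs o_0=2)
t=1: δ = [4.395e-03, 4.395e-03, 1.318e-02, 2.197e-03]  ψ = [0, 1, 1, 1]  (obs o_1=0)
t=2: δ = [1.236e-03, 1.854e-03, 1.236e-03, 8.240e-04]  ψ = [2, 2, 2, 2]  (obs o_2=2)
t=3: δ = [5.794e-05, 1.159e-04, 8.690e-05, 2.897e-05]  ψ = [0, 1, 1, 1]  (obs o_3=1)
t=4: δ = [3.621e-06, 8.147e-06, 5.431e-06, 1.810e-06]  ψ = [1, 2, 1, 1]  (obs o_4=1)
t=5: δ = [7.638e-07, 5.092e-07, 7.638e-07, 2.546e-07]  ψ = [1, 1, 1, 1]  (obs o_5=3)
t=6: δ = [3.580e-08, 3.580e-08, 7.161e-08, 1.193e-08]  ψ = [0, 2, 0, 0]  (obs o_6=0)
backtrack: best end state = 2; path = [1, 2, 1, 2, 1, 0, 2]

path = [1, 2, 1, 2, 1, 0, 2]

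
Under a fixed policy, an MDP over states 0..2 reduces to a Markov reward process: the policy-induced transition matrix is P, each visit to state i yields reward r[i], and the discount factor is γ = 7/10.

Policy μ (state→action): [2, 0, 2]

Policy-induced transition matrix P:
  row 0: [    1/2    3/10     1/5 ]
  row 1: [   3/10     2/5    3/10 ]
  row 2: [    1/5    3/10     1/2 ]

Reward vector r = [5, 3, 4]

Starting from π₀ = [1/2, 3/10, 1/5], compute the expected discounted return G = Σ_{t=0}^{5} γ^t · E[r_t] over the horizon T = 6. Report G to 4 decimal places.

t=0: π = [0.5000, 0.3000, 0.2000], E[r] = 4.2000, γ^t·E[r] = 4.200000, running G = 4.200000
t=1: π = [0.3800, 0.3300, 0.2900], E[r] = 4.0500, γ^t·E[r] = 2.835000, running G = 7.035000
t=2: π = [0.3470, 0.3330, 0.3200], E[r] = 4.0140, γ^t·E[r] = 1.966860, running G = 9.001860
t=3: π = [0.3374, 0.3333, 0.3293], E[r] = 4.0041, γ^t·E[r] = 1.373406, running G = 10.375266
t=4: π = [0.3346, 0.3333, 0.3321], E[r] = 4.0012, γ^t·E[r] = 0.960693, running G = 11.335959
t=5: π = [0.3337, 0.3333, 0.3330], E[r] = 4.0004, γ^t·E[r] = 0.672341, running G = 12.008301

G = 12.0083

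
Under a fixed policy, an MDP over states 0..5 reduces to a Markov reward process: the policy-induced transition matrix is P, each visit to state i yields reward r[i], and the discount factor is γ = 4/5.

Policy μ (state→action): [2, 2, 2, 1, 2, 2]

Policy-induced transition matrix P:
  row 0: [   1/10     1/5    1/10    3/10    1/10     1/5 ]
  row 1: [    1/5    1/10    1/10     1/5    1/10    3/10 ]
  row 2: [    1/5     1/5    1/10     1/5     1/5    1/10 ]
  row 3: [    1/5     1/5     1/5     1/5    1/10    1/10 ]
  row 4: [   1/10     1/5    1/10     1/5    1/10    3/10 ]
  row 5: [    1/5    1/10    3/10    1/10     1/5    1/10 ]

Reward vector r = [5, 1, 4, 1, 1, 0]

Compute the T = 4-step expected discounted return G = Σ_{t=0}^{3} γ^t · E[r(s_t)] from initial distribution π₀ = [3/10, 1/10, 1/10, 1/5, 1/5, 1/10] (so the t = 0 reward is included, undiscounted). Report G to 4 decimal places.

t=0: π = [0.3000, 0.1000, 0.1000, 0.2000, 0.2000, 0.1000], E[r] = 2.4000, γ^t·E[r] = 2.400000, running G = 2.400000
t=1: π = [0.1500, 0.1800, 0.1400, 0.2200, 0.1200, 0.1900], E[r] = 1.8300, γ^t·E[r] = 1.464000, running G = 3.864000
t=2: π = [0.1730, 0.1630, 0.1600, 0.1960, 0.1330, 0.1750], E[r] = 1.9970, γ^t·E[r] = 1.278080, running G = 5.142080
t=3: π = [0.1694, 0.1662, 0.1546, 0.1998, 0.1335, 0.1765], E[r] = 1.9649, γ^t·E[r] = 1.006029, running G = 6.148109

G = 6.1481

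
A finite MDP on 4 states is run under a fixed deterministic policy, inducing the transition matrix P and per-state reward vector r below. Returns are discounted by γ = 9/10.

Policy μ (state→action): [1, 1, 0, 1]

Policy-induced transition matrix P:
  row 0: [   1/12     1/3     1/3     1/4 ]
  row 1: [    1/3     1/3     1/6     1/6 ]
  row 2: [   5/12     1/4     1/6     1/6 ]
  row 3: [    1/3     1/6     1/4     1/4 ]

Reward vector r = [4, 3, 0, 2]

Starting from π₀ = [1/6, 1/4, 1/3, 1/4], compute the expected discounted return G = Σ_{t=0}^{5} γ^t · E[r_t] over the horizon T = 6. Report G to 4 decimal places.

G = 10.7564

t=0: π = [0.1667, 0.2500, 0.3333, 0.2500], E[r] = 1.9167, γ^t·E[r] = 1.916667, running G = 1.916667
t=1: π = [0.3194, 0.2639, 0.2153, 0.2014], E[r] = 2.4722, γ^t·E[r] = 2.225000, running G = 4.141667
t=2: π = [0.2714, 0.2818, 0.2367, 0.2101], E[r] = 2.3513, γ^t·E[r] = 1.904531, running G = 6.046198
t=3: π = [0.2852, 0.2786, 0.2294, 0.2068], E[r] = 2.3902, γ^t·E[r] = 1.742449, running G = 7.788647
t=4: π = [0.2811, 0.2798, 0.2314, 0.2077], E[r] = 2.3792, γ^t·E[r] = 1.560982, running G = 9.349629
t=5: π = [0.2823, 0.2794, 0.2308, 0.2074], E[r] = 2.3824, γ^t·E[r] = 1.406807, running G = 10.756436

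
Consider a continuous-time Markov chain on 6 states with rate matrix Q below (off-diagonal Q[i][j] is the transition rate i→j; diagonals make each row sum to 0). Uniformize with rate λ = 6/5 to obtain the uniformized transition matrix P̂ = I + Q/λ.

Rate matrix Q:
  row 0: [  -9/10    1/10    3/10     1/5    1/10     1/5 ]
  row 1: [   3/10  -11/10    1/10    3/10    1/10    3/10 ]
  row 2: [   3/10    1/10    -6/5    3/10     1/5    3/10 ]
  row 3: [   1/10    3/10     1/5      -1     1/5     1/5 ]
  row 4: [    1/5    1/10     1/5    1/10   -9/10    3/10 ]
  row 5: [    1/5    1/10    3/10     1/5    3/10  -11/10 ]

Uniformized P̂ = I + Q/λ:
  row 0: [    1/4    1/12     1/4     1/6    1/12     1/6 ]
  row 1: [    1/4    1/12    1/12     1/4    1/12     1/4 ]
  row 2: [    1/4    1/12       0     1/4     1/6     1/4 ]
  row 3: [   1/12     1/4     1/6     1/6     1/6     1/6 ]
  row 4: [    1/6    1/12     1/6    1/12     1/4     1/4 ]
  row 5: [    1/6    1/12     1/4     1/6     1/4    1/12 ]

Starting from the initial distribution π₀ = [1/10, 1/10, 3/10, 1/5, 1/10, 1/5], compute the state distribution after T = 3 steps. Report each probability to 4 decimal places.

t=0: π = [0.1000, 0.1000, 0.3000, 0.2000, 0.1000, 0.2000]
t=1: π = [0.1917, 0.1167, 0.1333, 0.1917, 0.1750, 0.1917]
t=2: π = [0.1875, 0.1153, 0.1667, 0.1729, 0.1715, 0.1861]
t=3: π = [0.1914, 0.1122, 0.1604, 0.1759, 0.1712, 0.1889]

π = [0.1914, 0.1122, 0.1604, 0.1759, 0.1712, 0.1889]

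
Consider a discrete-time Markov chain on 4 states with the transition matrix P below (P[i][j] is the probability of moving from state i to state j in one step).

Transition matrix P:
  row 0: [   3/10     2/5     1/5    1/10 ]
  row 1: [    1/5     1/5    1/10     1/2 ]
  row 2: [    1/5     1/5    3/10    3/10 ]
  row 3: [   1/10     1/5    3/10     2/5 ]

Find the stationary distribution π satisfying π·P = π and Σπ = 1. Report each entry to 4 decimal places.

Balance equations π_j = Σ_i π_i·P[i][j]:
  π_0 = 3/10·π_0 + 1/5·π_1 + 1/5·π_2 + 1/10·π_3
  π_1 = 2/5·π_0 + 1/5·π_1 + 1/5·π_2 + 1/5·π_3
  π_2 = 1/5·π_0 + 1/10·π_1 + 3/10·π_2 + 3/10·π_3
  normalize: π_0 + π_1 + π_2 + π_3 = 1
Solving the linear system gives exactly π = [73/397, 94/397, 93/397, 137/397].

π = [0.1839, 0.2368, 0.2343, 0.3451]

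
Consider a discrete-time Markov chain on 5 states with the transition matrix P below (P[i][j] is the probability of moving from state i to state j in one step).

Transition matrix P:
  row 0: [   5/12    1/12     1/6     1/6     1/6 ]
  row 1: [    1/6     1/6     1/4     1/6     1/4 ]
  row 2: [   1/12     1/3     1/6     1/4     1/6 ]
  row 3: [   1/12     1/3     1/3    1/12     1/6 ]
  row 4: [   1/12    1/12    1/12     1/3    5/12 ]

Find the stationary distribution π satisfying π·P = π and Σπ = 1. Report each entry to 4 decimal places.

Balance equations π_j = Σ_i π_i·P[i][j]:
  π_0 = 5/12·π_0 + 1/6·π_1 + 1/12·π_2 + 1/12·π_3 + 1/12·π_4
  π_1 = 1/12·π_0 + 1/6·π_1 + 1/3·π_2 + 1/3·π_3 + 1/12·π_4
  π_2 = 1/6·π_0 + 1/4·π_1 + 1/6·π_2 + 1/3·π_3 + 1/12·π_4
  π_3 = 1/6·π_0 + 1/6·π_1 + 1/4·π_2 + 1/12·π_3 + 1/3·π_4
  normalize: π_0 + π_1 + π_2 + π_3 + π_4 = 1
Solving the linear system gives exactly π = [53/353, 71/353, 488/2471, 1532/7413, 259/1059].

π = [0.1501, 0.2011, 0.1975, 0.2067, 0.2446]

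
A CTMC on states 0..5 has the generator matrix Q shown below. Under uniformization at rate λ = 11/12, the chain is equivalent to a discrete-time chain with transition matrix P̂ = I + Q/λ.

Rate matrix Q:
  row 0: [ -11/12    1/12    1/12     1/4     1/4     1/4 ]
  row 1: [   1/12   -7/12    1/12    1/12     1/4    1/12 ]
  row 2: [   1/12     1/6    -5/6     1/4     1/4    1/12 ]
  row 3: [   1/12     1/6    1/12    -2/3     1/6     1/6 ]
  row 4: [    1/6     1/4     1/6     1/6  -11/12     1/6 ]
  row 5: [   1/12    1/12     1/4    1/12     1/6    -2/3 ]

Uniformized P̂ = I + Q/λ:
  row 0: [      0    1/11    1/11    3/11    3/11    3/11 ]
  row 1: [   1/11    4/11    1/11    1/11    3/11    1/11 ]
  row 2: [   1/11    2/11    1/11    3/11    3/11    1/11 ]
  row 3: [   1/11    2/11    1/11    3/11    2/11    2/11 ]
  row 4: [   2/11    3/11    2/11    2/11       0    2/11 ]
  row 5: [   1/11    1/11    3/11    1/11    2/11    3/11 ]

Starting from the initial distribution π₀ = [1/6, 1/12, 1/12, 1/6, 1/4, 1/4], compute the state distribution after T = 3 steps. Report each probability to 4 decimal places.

π = [0.0995, 0.2110, 0.1407, 0.1861, 0.1873, 0.1754]

t=0: π = [0.1667, 0.0833, 0.0833, 0.1667, 0.2500, 0.2500]
t=1: π = [0.0985, 0.1818, 0.1591, 0.1894, 0.1667, 0.2045]
t=2: π = [0.0971, 0.2025, 0.1433, 0.1873, 0.1915, 0.1784]
t=3: π = [0.0995, 0.2110, 0.1407, 0.1861, 0.1873, 0.1754]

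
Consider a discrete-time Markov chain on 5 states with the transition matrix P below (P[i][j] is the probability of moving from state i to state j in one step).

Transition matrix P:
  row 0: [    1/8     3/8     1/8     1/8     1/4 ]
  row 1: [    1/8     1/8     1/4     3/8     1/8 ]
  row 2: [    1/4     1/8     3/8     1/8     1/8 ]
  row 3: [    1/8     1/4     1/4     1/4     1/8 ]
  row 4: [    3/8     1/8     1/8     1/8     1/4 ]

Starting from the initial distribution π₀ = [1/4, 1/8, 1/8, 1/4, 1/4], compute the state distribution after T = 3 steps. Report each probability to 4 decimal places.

π = [0.1968, 0.1997, 0.2319, 0.2002, 0.1714]

t=0: π = [0.2500, 0.1250, 0.1250, 0.2500, 0.2500]
t=1: π = [0.2031, 0.2188, 0.2031, 0.1875, 0.1875]
t=2: π = [0.1973, 0.1992, 0.2266, 0.2031, 0.1738]
t=3: π = [0.1968, 0.1997, 0.2319, 0.2002, 0.1714]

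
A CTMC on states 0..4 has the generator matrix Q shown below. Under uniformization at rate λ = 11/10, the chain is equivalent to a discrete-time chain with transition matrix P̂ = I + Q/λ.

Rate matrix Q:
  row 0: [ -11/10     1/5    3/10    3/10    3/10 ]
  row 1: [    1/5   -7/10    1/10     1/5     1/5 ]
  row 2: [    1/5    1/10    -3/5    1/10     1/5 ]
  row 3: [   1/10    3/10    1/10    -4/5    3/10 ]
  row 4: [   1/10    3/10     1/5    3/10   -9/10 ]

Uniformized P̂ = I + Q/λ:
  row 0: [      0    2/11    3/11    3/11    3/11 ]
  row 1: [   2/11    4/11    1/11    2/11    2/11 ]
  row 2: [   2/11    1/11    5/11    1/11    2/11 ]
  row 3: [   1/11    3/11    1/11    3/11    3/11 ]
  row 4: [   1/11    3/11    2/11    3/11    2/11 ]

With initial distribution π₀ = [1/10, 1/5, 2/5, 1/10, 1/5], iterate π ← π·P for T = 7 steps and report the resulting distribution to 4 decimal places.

π = [0.1212, 0.2462, 0.2080, 0.2125, 0.2121]

t=0: π = [0.1000, 0.2000, 0.4000, 0.1000, 0.2000]
t=1: π = [0.1364, 0.2091, 0.2727, 0.1818, 0.2000]
t=2: π = [0.1223, 0.2298, 0.2331, 0.2041, 0.2107]
t=3: π = [0.1219, 0.2401, 0.2171, 0.2095, 0.2115]
t=4: π = [0.1214, 0.2440, 0.2112, 0.2114, 0.2119]
t=5: π = [0.1213, 0.2455, 0.2091, 0.2121, 0.2121]
t=6: π = [0.1212, 0.2460, 0.2083, 0.2124, 0.2121]
t=7: π = [0.1212, 0.2462, 0.2080, 0.2125, 0.2121]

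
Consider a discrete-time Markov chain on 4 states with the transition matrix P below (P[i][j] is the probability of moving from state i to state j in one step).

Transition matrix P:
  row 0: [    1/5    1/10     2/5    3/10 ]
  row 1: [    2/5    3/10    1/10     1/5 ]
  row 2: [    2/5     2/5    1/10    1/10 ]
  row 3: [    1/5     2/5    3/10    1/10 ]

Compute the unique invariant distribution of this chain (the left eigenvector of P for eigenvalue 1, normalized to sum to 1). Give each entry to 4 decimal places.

Balance equations π_j = Σ_i π_i·P[i][j]:
  π_0 = 1/5·π_0 + 2/5·π_1 + 2/5·π_2 + 1/5·π_3
  π_1 = 1/10·π_0 + 3/10·π_1 + 2/5·π_2 + 2/5·π_3
  π_2 = 2/5·π_0 + 1/10·π_1 + 1/10·π_2 + 3/10·π_3
  normalize: π_0 + π_1 + π_2 + π_3 = 1
Solving the linear system gives exactly π = [205/679, 191/679, 155/679, 128/679].

π = [0.3019, 0.2813, 0.2283, 0.1885]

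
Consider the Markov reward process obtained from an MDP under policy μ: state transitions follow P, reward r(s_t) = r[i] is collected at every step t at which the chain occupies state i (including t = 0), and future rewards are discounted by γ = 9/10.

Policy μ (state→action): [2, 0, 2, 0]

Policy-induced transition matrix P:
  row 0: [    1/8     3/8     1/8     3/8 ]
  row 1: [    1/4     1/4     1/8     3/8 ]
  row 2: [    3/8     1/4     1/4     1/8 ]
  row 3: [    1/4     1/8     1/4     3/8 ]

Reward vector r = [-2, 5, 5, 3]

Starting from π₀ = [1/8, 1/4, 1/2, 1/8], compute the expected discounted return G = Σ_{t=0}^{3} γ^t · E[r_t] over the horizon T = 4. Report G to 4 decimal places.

G = 10.1532

t=0: π = [0.1250, 0.2500, 0.5000, 0.1250], E[r] = 3.8750, γ^t·E[r] = 3.875000, running G = 3.875000
t=1: π = [0.2969, 0.2500, 0.2031, 0.2500], E[r] = 2.4219, γ^t·E[r] = 2.179688, running G = 6.054688
t=2: π = [0.2383, 0.2559, 0.1816, 0.3242], E[r] = 2.6836, γ^t·E[r] = 2.173711, running G = 8.228398
t=3: π = [0.2429, 0.2393, 0.1882, 0.3296], E[r] = 2.6404, γ^t·E[r] = 1.924838, running G = 10.153236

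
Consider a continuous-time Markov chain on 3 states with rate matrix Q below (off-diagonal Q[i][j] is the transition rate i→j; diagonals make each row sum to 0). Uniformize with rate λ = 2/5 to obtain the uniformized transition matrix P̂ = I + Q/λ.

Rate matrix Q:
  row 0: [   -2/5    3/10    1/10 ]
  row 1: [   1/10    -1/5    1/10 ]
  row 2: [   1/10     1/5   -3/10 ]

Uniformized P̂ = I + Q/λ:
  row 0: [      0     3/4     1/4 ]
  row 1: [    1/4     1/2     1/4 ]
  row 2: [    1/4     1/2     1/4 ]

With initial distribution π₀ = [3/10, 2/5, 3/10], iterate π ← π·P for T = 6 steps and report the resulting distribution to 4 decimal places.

t=0: π = [0.3000, 0.4000, 0.3000]
t=1: π = [0.1750, 0.5750, 0.2500]
t=2: π = [0.2063, 0.5438, 0.2500]
t=3: π = [0.1984, 0.5516, 0.2500]
t=4: π = [0.2004, 0.5496, 0.2500]
t=5: π = [0.1999, 0.5501, 0.2500]
t=6: π = [0.2000, 0.5500, 0.2500]

π = [0.2000, 0.5500, 0.2500]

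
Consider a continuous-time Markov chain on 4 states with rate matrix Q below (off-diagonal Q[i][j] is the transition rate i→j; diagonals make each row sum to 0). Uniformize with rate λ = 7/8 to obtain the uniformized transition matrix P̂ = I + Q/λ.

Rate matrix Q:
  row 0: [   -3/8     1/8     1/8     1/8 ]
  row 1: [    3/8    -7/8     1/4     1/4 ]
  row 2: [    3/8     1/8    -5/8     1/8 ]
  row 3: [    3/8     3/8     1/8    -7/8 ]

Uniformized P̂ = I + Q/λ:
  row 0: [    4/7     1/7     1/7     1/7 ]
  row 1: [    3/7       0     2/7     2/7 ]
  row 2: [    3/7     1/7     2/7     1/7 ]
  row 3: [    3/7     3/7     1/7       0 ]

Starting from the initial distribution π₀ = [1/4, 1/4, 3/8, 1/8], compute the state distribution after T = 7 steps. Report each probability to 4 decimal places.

t=0: π = [0.2500, 0.2500, 0.3750, 0.1250]
t=1: π = [0.4643, 0.1429, 0.2321, 0.1607]
t=2: π = [0.4949, 0.1684, 0.1964, 0.1403]
t=3: π = [0.4993, 0.1589, 0.1950, 0.1469]
t=4: π = [0.4999, 0.1621, 0.1934, 0.1446]
t=5: π = [0.5000, 0.1610, 0.1936, 0.1454]
t=6: π = [0.5000, 0.1614, 0.1935, 0.1451]
t=7: π = [0.5000, 0.1613, 0.1936, 0.1452]

π = [0.5000, 0.1613, 0.1936, 0.1452]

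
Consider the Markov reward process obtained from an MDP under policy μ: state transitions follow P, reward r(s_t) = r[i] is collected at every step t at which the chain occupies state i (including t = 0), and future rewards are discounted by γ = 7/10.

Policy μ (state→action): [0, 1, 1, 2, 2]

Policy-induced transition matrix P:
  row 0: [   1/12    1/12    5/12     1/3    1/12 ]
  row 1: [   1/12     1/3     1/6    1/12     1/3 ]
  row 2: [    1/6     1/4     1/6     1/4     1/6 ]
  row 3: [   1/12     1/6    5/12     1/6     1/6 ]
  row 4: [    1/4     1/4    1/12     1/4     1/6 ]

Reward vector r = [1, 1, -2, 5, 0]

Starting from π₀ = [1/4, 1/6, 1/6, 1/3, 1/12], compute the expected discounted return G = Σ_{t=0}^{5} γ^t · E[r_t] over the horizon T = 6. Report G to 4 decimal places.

G = 3.4436

t=0: π = [0.2500, 0.1667, 0.1667, 0.3333, 0.0833], E[r] = 1.7500, γ^t·E[r] = 1.750000, running G = 1.750000
t=1: π = [0.1111, 0.1944, 0.3056, 0.2153, 0.1736], E[r] = 0.7708, γ^t·E[r] = 0.539583, running G = 2.289583
t=2: π = [0.1377, 0.2297, 0.2338, 0.2089, 0.1898], E[r] = 0.9444, γ^t·E[r] = 0.462778, running G = 2.752361
t=3: π = [0.1345, 0.2288, 0.2375, 0.2058, 0.1935], E[r] = 0.9171, γ^t·E[r] = 0.314566, running G = 3.066927
t=4: π = [0.1354, 0.2295, 0.2356, 0.2059, 0.1936], E[r] = 0.9233, γ^t·E[r] = 0.221687, running G = 3.288613
t=5: π = [0.1352, 0.2294, 0.2359, 0.2059, 0.1936], E[r] = 0.9223, γ^t·E[r] = 0.155005, running G = 3.443618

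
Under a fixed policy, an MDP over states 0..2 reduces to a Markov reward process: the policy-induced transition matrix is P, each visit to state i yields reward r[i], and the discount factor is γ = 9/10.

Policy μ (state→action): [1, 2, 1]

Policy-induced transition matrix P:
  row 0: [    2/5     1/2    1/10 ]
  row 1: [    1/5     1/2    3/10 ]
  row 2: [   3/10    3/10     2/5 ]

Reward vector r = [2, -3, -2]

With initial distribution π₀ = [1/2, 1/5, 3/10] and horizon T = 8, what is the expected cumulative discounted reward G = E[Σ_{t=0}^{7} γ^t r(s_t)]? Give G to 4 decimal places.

G = -6.1766

t=0: π = [0.5000, 0.2000, 0.3000], E[r] = -0.2000, γ^t·E[r] = -0.200000, running G = -0.200000
t=1: π = [0.3300, 0.4400, 0.2300], E[r] = -1.1200, γ^t·E[r] = -1.008000, running G = -1.208000
t=2: π = [0.2890, 0.4540, 0.2570], E[r] = -1.2980, γ^t·E[r] = -1.051380, running G = -2.259380
t=3: π = [0.2835, 0.4486, 0.2679], E[r] = -1.3146, γ^t·E[r] = -0.958343, running G = -3.217723
t=4: π = [0.2835, 0.4464, 0.2701], E[r] = -1.3125, γ^t·E[r] = -0.861105, running G = -4.078828
t=5: π = [0.2837, 0.4460, 0.2703], E[r] = -1.3112, γ^t·E[r] = -0.774223, running G = -4.853052
t=6: π = [0.2838, 0.4459, 0.2703], E[r] = -1.3108, γ^t·E[r] = -0.696638, running G = -5.549690
t=7: π = [0.2838, 0.4459, 0.2703], E[r] = -1.3108, γ^t·E[r] = -0.626955, running G = -6.176645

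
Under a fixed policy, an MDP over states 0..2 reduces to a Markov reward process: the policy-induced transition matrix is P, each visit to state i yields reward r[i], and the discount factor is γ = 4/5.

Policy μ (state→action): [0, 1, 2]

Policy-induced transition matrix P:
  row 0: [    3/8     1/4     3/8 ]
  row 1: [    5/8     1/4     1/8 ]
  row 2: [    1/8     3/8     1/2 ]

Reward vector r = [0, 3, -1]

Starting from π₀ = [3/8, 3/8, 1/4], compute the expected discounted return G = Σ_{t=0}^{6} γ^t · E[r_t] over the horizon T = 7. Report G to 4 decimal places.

t=0: π = [0.3750, 0.3750, 0.2500], E[r] = 0.8750, γ^t·E[r] = 0.875000, running G = 0.875000
t=1: π = [0.4063, 0.2813, 0.3125], E[r] = 0.5313, γ^t·E[r] = 0.425000, running G = 1.300000
t=2: π = [0.3672, 0.2891, 0.3438], E[r] = 0.5234, γ^t·E[r] = 0.335000, running G = 1.635000
t=3: π = [0.3613, 0.2930, 0.3457], E[r] = 0.5332, γ^t·E[r] = 0.273000, running G = 1.908000
t=4: π = [0.3618, 0.2932, 0.3450], E[r] = 0.5347, γ^t·E[r] = 0.219000, running G = 2.127000
t=5: π = [0.3621, 0.2931, 0.3448], E[r] = 0.5345, γ^t·E[r] = 0.175160, running G = 2.302160
t=6: π = [0.3621, 0.2931, 0.3448], E[r] = 0.5345, γ^t·E[r] = 0.140112, running G = 2.442272

G = 2.4423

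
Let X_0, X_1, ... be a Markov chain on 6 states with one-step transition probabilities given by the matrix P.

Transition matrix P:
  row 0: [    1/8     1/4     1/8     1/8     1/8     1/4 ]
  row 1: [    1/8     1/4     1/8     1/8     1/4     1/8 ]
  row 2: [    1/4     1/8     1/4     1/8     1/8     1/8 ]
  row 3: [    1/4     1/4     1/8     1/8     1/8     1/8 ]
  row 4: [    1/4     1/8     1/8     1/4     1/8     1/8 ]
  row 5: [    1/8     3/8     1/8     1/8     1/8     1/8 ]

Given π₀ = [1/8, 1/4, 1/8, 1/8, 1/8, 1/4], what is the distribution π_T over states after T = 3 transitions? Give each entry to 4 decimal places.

t=0: π = [0.1250, 0.2500, 0.1250, 0.1250, 0.1250, 0.2500]
t=1: π = [0.1719, 0.2500, 0.1406, 0.1406, 0.1563, 0.1406]
t=2: π = [0.1797, 0.2305, 0.1426, 0.1445, 0.1563, 0.1465]
t=3: π = [0.1804, 0.2310, 0.1428, 0.1445, 0.1538, 0.1475]

π = [0.1804, 0.2310, 0.1428, 0.1445, 0.1538, 0.1475]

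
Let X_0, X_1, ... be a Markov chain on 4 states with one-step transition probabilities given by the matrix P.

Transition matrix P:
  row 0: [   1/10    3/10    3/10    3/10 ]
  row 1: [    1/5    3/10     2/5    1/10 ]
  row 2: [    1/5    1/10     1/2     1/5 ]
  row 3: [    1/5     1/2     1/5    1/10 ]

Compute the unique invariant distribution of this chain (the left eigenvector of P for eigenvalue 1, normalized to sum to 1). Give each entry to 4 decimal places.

π = [0.1818, 0.2579, 0.3854, 0.1749]

Balance equations π_j = Σ_i π_i·P[i][j]:
  π_0 = 1/10·π_0 + 1/5·π_1 + 1/5·π_2 + 1/5·π_3
  π_1 = 3/10·π_0 + 3/10·π_1 + 1/10·π_2 + 1/2·π_3
  π_2 = 3/10·π_0 + 2/5·π_1 + 1/2·π_2 + 1/5·π_3
  normalize: π_0 + π_1 + π_2 + π_3 = 1
Solving the linear system gives exactly π = [2/11, 261/1012, 195/506, 177/1012].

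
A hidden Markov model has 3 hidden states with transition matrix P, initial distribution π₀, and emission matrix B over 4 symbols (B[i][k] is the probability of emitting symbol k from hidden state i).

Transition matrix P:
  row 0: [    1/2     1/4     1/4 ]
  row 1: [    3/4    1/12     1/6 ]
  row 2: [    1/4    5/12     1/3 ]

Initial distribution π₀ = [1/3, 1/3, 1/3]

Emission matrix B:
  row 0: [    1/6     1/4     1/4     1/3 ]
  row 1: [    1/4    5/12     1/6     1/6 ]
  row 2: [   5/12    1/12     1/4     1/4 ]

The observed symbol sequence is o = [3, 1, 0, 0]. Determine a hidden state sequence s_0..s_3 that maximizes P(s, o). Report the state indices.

t=0: δ = [1.111e-01, 5.556e-02, 8.333e-02]  (obs o_0=3)
t=1: δ = [1.389e-02, 1.447e-02, 2.315e-03]  ψ = [0, 2, 0]  (obs o_1=1)
t=2: δ = [1.808e-03, 8.681e-04, 1.447e-03]  ψ = [1, 0, 0]  (obs o_2=0)
t=3: δ = [1.507e-04, 1.507e-04, 2.009e-04]  ψ = [0, 2, 2]  (obs o_3=0)
backtrack: best end state = 2; path = [0, 0, 2, 2]

path = [0, 0, 2, 2]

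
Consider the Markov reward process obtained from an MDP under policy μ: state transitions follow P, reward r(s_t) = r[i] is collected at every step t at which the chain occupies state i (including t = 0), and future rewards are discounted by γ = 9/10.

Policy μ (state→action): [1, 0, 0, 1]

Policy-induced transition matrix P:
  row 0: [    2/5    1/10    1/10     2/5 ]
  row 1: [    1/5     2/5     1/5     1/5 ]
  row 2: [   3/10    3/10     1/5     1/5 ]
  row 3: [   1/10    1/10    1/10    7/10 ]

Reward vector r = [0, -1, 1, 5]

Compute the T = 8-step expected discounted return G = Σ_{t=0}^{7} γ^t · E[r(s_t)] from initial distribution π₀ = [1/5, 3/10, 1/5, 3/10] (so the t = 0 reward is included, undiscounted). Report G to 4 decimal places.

G = 11.7692

t=0: π = [0.2000, 0.3000, 0.2000, 0.3000], E[r] = 1.4000, γ^t·E[r] = 1.400000, running G = 1.400000
t=1: π = [0.2300, 0.2300, 0.1500, 0.3900], E[r] = 1.8700, γ^t·E[r] = 1.683000, running G = 3.083000
t=2: π = [0.2220, 0.1990, 0.1380, 0.4410], E[r] = 2.1440, γ^t·E[r] = 1.736640, running G = 4.819640
t=3: π = [0.2141, 0.1873, 0.1337, 0.4649], E[r] = 2.2709, γ^t·E[r] = 1.655486, running G = 6.475126
t=4: π = [0.2097, 0.1829, 0.1321, 0.4753], E[r] = 2.3255, γ^t·E[r] = 1.525774, running G = 8.000900
t=5: π = [0.2076, 0.1813, 0.1315, 0.4796], E[r] = 2.3481, γ^t·E[r] = 1.386517, running G = 9.387417
t=6: π = [0.2067, 0.1807, 0.1313, 0.4813], E[r] = 2.3572, γ^t·E[r] = 1.252686, running G = 10.640103
t=7: π = [0.2063, 0.1805, 0.1312, 0.4820], E[r] = 2.3607, γ^t·E[r] = 1.129131, running G = 11.769234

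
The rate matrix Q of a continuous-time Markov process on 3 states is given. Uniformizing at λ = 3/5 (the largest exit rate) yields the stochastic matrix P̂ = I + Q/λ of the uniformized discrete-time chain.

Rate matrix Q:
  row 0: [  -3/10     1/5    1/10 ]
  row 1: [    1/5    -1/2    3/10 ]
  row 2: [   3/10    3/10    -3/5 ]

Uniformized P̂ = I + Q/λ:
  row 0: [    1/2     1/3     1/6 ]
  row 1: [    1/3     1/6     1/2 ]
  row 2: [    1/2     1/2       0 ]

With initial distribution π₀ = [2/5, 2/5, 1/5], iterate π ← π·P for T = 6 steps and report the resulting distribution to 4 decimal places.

t=0: π = [0.4000, 0.4000, 0.2000]
t=1: π = [0.4333, 0.3000, 0.2667]
t=2: π = [0.4500, 0.3278, 0.2222]
t=3: π = [0.4454, 0.3157, 0.2389]
t=4: π = [0.4474, 0.3205, 0.2321]
t=5: π = [0.4466, 0.3186, 0.2348]
t=6: π = [0.4469, 0.3194, 0.2337]

π = [0.4469, 0.3194, 0.2337]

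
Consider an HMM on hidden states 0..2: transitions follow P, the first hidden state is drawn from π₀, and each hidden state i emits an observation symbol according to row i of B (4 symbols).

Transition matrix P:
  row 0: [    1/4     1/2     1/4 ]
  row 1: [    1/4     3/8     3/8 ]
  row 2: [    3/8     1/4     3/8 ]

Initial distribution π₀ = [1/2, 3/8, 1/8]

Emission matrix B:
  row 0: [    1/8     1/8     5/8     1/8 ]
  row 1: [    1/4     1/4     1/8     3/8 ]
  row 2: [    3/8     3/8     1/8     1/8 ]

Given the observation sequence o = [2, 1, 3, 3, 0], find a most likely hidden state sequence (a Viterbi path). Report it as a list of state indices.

path = [0, 1, 1, 1, 2]

t=0: δ = [3.125e-01, 4.688e-02, 1.562e-02]  (obs o_0=2)
t=1: δ = [9.766e-03, 3.906e-02, 2.930e-02]  ψ = [0, 0, 0]  (obs o_1=1)
t=2: δ = [1.373e-03, 5.493e-03, 1.831e-03]  ψ = [2, 1, 1]  (obs o_2=3)
t=3: δ = [1.717e-04, 7.725e-04, 2.575e-04]  ψ = [1, 1, 1]  (obs o_3=3)
t=4: δ = [2.414e-05, 7.242e-05, 1.086e-04]  ψ = [1, 1, 1]  (obs o_4=0)
backtrack: best end state = 2; path = [0, 1, 1, 1, 2]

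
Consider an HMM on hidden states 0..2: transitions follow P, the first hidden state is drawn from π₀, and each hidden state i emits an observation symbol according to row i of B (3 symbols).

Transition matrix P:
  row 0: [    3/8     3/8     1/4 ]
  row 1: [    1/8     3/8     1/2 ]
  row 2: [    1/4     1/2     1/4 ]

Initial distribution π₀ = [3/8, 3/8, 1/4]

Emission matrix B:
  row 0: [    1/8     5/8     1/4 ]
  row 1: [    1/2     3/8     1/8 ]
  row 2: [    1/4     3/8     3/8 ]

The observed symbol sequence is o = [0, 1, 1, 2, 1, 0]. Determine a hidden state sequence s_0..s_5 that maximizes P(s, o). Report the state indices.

t=0: δ = [4.688e-02, 1.875e-01, 6.250e-02]  (obs o_0=0)
t=1: δ = [1.465e-02, 2.637e-02, 3.516e-02]  ψ = [1, 1, 1]  (obs o_1=1)
t=2: δ = [5.493e-03, 6.592e-03, 4.944e-03]  ψ = [2, 2, 1]  (obs o_2=1)
t=3: δ = [5.150e-04, 3.090e-04, 1.236e-03]  ψ = [0, 1, 1]  (obs o_3=2)
t=4: δ = [1.931e-04, 2.317e-04, 1.159e-04]  ψ = [2, 2, 2]  (obs o_4=1)
t=5: δ = [9.052e-06, 4.345e-05, 2.897e-05]  ψ = [0, 1, 1]  (obs o_5=0)
backtrack: best end state = 1; path = [1, 2, 1, 2, 1, 1]

path = [1, 2, 1, 2, 1, 1]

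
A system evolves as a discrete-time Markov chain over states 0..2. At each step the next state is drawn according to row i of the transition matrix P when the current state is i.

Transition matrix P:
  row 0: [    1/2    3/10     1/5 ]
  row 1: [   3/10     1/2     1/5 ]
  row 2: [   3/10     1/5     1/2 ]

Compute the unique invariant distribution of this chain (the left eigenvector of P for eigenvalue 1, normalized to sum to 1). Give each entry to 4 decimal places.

Balance equations π_j = Σ_i π_i·P[i][j]:
  π_0 = 1/2·π_0 + 3/10·π_1 + 3/10·π_2
  π_1 = 3/10·π_0 + 1/2·π_1 + 1/5·π_2
  normalize: π_0 + π_1 + π_2 = 1
Solving the linear system gives exactly π = [3/8, 19/56, 2/7].

π = [0.3750, 0.3393, 0.2857]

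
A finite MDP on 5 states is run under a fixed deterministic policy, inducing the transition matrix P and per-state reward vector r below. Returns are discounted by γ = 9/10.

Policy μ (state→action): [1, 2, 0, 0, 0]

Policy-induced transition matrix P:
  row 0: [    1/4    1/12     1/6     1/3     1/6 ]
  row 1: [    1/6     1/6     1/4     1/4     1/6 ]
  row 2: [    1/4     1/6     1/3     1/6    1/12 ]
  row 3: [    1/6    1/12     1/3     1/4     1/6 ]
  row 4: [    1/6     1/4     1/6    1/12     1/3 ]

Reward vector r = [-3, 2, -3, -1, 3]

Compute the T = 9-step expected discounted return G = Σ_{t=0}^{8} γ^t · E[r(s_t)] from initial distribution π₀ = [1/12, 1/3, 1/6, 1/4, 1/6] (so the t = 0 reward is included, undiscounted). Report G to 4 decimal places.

G = -3.8204

t=0: π = [0.0833, 0.3333, 0.1667, 0.2500, 0.1667], E[r] = 0.1667, γ^t·E[r] = 0.166667, running G = 0.166667
t=1: π = [0.1875, 0.1528, 0.2639, 0.2153, 0.1806], E[r] = -0.7222, γ^t·E[r] = -0.650000, running G = -0.483333
t=2: π = [0.2043, 0.1481, 0.2593, 0.2135, 0.1748], E[r] = -0.7836, γ^t·E[r] = -0.634688, running G = -1.118021
t=3: π = [0.2053, 0.1464, 0.2578, 0.2163, 0.1742], E[r] = -0.7902, γ^t·E[r] = -0.576070, running G = -1.694091
t=4: π = [0.2053, 0.1461, 0.2579, 0.2166, 0.1742], E[r] = -0.7913, γ^t·E[r] = -0.519159, running G = -2.213251
t=5: π = [0.2053, 0.1460, 0.2579, 0.2166, 0.1742], E[r] = -0.7914, γ^t·E[r] = -0.467325, running G = -2.680576
t=6: π = [0.2053, 0.1460, 0.2579, 0.2166, 0.1742], E[r] = -0.7914, γ^t·E[r] = -0.420603, running G = -3.101179
t=7: π = [0.2053, 0.1460, 0.2579, 0.2166, 0.1742], E[r] = -0.7914, γ^t·E[r] = -0.378545, running G = -3.479723
t=8: π = [0.2053, 0.1460, 0.2579, 0.2166, 0.1742], E[r] = -0.7914, γ^t·E[r] = -0.340691, running G = -3.820414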